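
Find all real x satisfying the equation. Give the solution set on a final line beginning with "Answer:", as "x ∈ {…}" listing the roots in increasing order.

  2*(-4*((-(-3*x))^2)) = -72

Step 1. [2*(-4*((-(-3*x))^2)) = -72] 2·(inner) — divide through by 2 ⇒ div: -4*((-(-3*x))^2) = -36.
Step 2. [-4*((-(-3*x))^2) = -36] divide by the outer -4. So div: (-(-3*x))^2 = 9.
Step 3. [(-(-3*x))^2 = 9] 9 ≥ 0, LHS is (·)² — take ±√, so sqrt: -(-3*x) = 3 or -3.
Step 4. [-(-3*x) = 3 or -3] flip signs both sides, so neg: -3*x = -3 or 3.
Step 5. [-3*x = -3 or 3] -3 out front; divide by -3, so div: x = 1 or -1.

Answer: x ∈ {-1, 1}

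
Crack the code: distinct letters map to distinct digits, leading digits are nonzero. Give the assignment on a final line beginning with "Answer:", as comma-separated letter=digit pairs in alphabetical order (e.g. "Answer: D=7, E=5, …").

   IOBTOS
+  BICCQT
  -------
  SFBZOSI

Step 1. [col 1: S + T ≡ I (mod 10)] no forcing yet in column 1 (carry-in 0); S=1 is free and consistent — try it. So S=1.
Step 2. [col 1: S + T ≡ I (mod 10)] column 1 (S + T ≡ I (mod 10), carry-in 0) doesn't pin T yet; pick T=4 and continue, so T=4.
Step 3. [col 1: S + T ≡ I (mod 10)] column 1: given S=1, T=4, carry-in 0, and digits 1,4 already taken and all letters distinct, S+T≡I (mod 10) forces I=5, so I=5.
Step 4. [col 2: O + Q ≡ S (mod 10)] column 2 (O + Q ≡ S (mod 10), carry-in 0) doesn't pin O yet; pick O=2 and continue. So O=2.
Step 5. [col 2: O + Q ≡ S (mod 10)] column 2: given O=2, S=1, carry-in 0, and digits 1,2,4,5 already taken and all letters distinct, O+Q≡S (mod 10) forces Q=9 ⇒ Q=9.
Step 6. [col 3: T + C ≡ O (mod 10)] in column 3 we have T+C≡O with carry-in 1; given T=4, O=2 and digits 1,2,4,5,9 already taken and all letters distinct, that pins C to 7 ⇒ C=7.
Step 7. [col 4: B + C ≡ Z (mod 10)] several values work for B in column 4 (B + C ≡ Z (mod 10), carry-in 1); try B=8 ⇒ B=8.
Step 8. [col 4: B + C ≡ Z (mod 10)] from column 4 (B=8, C=7, carry-in 1, digits 1,2,4,5,7,8,9 already taken and all letters distinct): Z must equal 6 ⇒ Z=6.
Step 9. [col 6: I + B ≡ F (mod 10)] column 6: given I=5, B=8, carry-in 0, and digits 1,2,4,5,6,7,8,9 already taken and all letters distinct, I+B≡F (mod 10) forces F=3 ⇒ F=3.

Answer: B=8, C=7, F=3, I=5, O=2, Q=9, S=1, T=4, Z=6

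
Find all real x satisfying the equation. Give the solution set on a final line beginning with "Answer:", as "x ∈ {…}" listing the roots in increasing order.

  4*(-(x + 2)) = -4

Step 1. [4*(-(x + 2)) = -4] leading coefficient 4: divide by 4 ⇒ div: -(x + 2) = -1.
Step 2. [-(x + 2) = -1] flip signs both sides. So neg: x + 2 = 1.
Step 3. [x + 2 = 1] +2 is outermost — subtract 2 both sides ⇒ sub: x = -1.

Answer: x ∈ {-1}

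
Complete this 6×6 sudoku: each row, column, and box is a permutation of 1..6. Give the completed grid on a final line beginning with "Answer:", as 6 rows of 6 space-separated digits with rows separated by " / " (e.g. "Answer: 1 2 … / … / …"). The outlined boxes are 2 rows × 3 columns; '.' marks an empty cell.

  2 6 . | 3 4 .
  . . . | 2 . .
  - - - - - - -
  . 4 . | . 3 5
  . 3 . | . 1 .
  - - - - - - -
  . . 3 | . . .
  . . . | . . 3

Step 1. [r3c4∈{6}] r3c4 is down to just 6 ⇒ r3c4=6.
Step 2. [r1c3∈{1,5}] r1c3 is the only open cell in row 1 admitting 5. So r1c3=5.
Step 3. [r2c2∈{1}] r2c2 is down to just 1. So r2c2=1.
Step 4. [r2c5∈{5,6}] across row 2, 5 lands solely at r2c5 ⇒ r2c5=5.
Step 5. [r3c1∈{1}] nothing but 1 survives at r3c1, so r3c1=1.
Step 6. [r6c3∈{1,2,4,6}] across col 3, 1 lands solely at r6c3, so r6c3=1.
Step 7. [r5c4∈{1,4,5}] col 4 places 1 nowhere but r5c4. So r5c4=1.
Step 8. [r4c6∈{2,4}] in box 4, 2 fits only at r4c6 ⇒ r4c6=2.
Step 9. [r6c4∈{4,5}] across col 4, 5 lands solely at r6c4, so r6c4=5.
Step 10. [r6c1∈{4,6}] 4 has one home in row 6: r6c1 ⇒ r6c1=4.
Step 11. [r5c1∈{5,6}] in box 5, 6 fits only at r5c1 ⇒ r5c1=6.
Step 12. [r5c5∈{2}] only 2 remains possible at r5c5. So r5c5=2.
Step 13. [r2c1∈{3}] r2c1 has the single candidate 3. So r2c1=3.
Step 14. [r2c3∈{4}] only 4 remains possible at r2c3 ⇒ r2c3=4.
Step 15. [r5c2∈{5}] r5c2 is down to just 5. So r5c2=5.
Step 16. [r4c4∈{4}] only 4 remains possible at r4c4. So r4c4=4.
Step 17. [r6c2∈{2}] r6c2 is down to just 2 ⇒ r6c2=2.
Step 18. [r4c1∈{5}] nothing but 5 survives at r4c1. So r4c1=5.
Step 19. [r6c5∈{6}] r6c5's peers cover all but 6. So r6c5=6.
Step 20. [r2c6∈{6}] r2c6 has the single candidate 6 ⇒ r2c6=6.
Step 21. [r4c3∈{6}] r4c3 is down to just 6, so r4c3=6.
Step 22. [r5c6∈{4}] r5c6's peers cover all but 4, so r5c6=4.
Step 23. [r1c6∈{1}] r1c6 has the single candidate 1. So r1c6=1.
Step 24. [r3c3∈{2}] r3c3's peers cover all but 2. So r3c3=2.

Answer: 2 6 5 3 4 1 / 3 1 4 2 5 6 / 1 4 2 6 3 5 / 5 3 6 4 1 2 / 6 5 3 1 2 4 / 4 2 1 5 6 3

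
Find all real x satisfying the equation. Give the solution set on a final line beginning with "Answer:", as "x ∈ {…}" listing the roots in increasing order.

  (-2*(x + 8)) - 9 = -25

Step 1. [(-2*(x + 8)) - 9 = -25] the outer -9 inverts by adding 9, so sub: -2*(x + 8) = -16.
Step 2. [-2*(x + 8) = -16] -2·(inner) — divide through by -2, so div: x + 8 = 8.
Step 3. [x + 8 = 8] the outer +8 inverts by subtracting 8 ⇒ sub: x = 0.

Answer: x ∈ {0}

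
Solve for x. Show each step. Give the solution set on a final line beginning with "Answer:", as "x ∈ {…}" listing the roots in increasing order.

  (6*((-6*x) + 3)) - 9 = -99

Step 1. [(6*((-6*x) + 3)) - 9 = -99] add 9: x sits inside (… - 9) ⇒ sub: 6*((-6*x) + 3) = -90.
Step 2. [6*((-6*x) + 3) = -90] leading coefficient 6: divide by 6. So div: (-6*x) + 3 = -15.
Step 3. [(-6*x) + 3 = -15] peel the +3: subtract 3 from each side, so sub: -6*x = -18.
Step 4. [-6*x = -18] leading coefficient -6: divide by -6, so div: x = 3.

Answer: x ∈ {3}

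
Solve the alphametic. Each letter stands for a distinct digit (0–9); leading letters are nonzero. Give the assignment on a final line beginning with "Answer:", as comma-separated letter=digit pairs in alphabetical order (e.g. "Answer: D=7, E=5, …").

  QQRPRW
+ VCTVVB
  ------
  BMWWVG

Step 1. [col 1: W + B ≡ G (mod 10)] G=8 is one option consistent with column 1 (W + B ≡ G (mod 10), carry-in 0) — take it. So G=8.
Step 2. [col 1: W + B ≡ G (mod 10)] column 1 (W + B ≡ G (mod 10), carry-in 0) doesn't pin B yet; pick B=5 and continue. So B=5.
Step 3. [col 1: W + B ≡ G (mod 10)] column 1: given B=5, G=8, carry-in 0, and digits 5,8 already taken and all letters distinct, W+B≡G (mod 10) forces W=3, so W=3.
Step 4. [col 2: R + V ≡ V (mod 10)] column 2 reads R+V+carry(0)=V with nothing yet; with digits 3,5,8 already taken and all letters distinct, the only value for R is 0, so R=0.
Step 5. [col 2: R + V ≡ V (mod 10)] V=4 is one option consistent with column 2 (R + V ≡ V (mod 10), carry-in 0) — take it ⇒ V=4.
Step 6. [col 3: P + V ≡ W (mod 10)] in column 3 we have P+V≡W with carry-in 0; given V=4, W=3 and digits 0,3,4,5,8 already taken and all letters distinct, that pins P to 9, so P=9.
Step 7. [col 4: R + T ≡ W (mod 10)] column 4: given R=0, W=3, carry-in 1, and digits 0,3,4,5,8,9 already taken and all letters distinct, R+T≡W (mod 10) forces T=2. So T=2.
Step 8. [col 5: Q + C ≡ M (mod 10)] from column 5 (nothing yet, carry-in 0, digits 0,2,3,4,5,8,9 already taken and all letters distinct): M must equal 7, so M=7.
Step 9. [col 5: Q + C ≡ M (mod 10)] Q=1 is one option consistent with column 5 (Q + C ≡ M (mod 10), carry-in 0) — take it. So Q=1.
Step 10. [col 5: Q + C ≡ M (mod 10)] column 5: given Q=1, M=7, carry-in 0, and digits 0,1,2,3,4,5,7,8,9 already taken and all letters distinct, Q+C≡M (mod 10) forces C=6. So C=6.

Answer: B=5, C=6, G=8, M=7, P=9, Q=1, R=0, T=2, V=4, W=3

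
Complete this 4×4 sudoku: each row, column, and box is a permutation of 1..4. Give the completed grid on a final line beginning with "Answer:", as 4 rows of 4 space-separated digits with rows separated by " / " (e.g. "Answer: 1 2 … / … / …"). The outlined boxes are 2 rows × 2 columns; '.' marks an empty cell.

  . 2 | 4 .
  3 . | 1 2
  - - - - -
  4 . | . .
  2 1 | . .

Step 1. [r4c3∈{3}] nothing but 3 survives at r4c3. So r4c3=3.
Step 2. [r4c4∈{4}] nothing but 4 survives at r4c4 ⇒ r4c4=4.
Step 3. [r1c4∈{3}] r1c4's peers cover all but 3 ⇒ r1c4=3.
Step 4. [r3c2∈{3}] r3c2 has the single candidate 3 ⇒ r3c2=3.
Step 5. [r2c2∈{4}] r2c2 is down to just 4 ⇒ r2c2=4.
Step 6. [r1c1∈{1}] r1c1 is down to just 1, so r1c1=1.
Step 7. [r3c3∈{2}] nothing but 2 survives at r3c3, so r3c3=2.
Step 8. [r3c4∈{1}] nothing but 1 survives at r3c4. So r3c4=1.

Answer: 1 2 4 3 / 3 4 1 2 / 4 3 2 1 / 2 1 3 4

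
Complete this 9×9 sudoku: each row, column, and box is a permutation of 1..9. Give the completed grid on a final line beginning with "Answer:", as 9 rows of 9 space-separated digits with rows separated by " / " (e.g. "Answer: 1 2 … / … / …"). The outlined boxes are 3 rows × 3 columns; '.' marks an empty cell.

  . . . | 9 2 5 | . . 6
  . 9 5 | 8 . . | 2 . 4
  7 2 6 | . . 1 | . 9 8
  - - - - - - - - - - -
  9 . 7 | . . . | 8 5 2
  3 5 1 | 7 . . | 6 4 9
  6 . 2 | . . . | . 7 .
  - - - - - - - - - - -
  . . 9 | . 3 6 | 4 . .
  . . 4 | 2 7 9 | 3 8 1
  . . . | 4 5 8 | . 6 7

Step 1. [r2c1∈{1}] r2c1 has the single candidate 1 ⇒ r2c1=1.
Step 2. [r4c2∈{4}] only 4 remains possible at r4c2, so r4c2=4.
Step 3. [r4c6∈{3}] r4c6 is down to just 3, so r4c6=3.
Step 4. [r6c2∈{8}] nothing but 8 survives at r6c2. So r6c2=8.
Step 5. [r6c7∈{1}] r6c7 has the single candidate 1 ⇒ r6c7=1.
Step 6. [r1c2∈{3}] r1c2 has the single candidate 3 ⇒ r1c2=3.
Step 7. [r7c1∈{2,5,8}] r7c1 is the only open cell in row 7 admitting 8 ⇒ r7c1=8.
Step 8. [r4c4∈{1,6}] col 4 places 6 nowhere but r4c4, so r4c4=6.
Step 9. [r6c5∈{4,9}] 9 has one home in row 6: r6c5, so r6c5=9.
Step 10. [r7c4∈{1}] r7c4's peers cover all but 1. So r7c4=1.
Step 11. [r6c6∈{4}] only 4 remains possible at r6c6, so r6c6=4.
Step 12. [r7c8∈{2}] only 2 remains possible at r7c8 ⇒ r7c8=2.
Step 13. [r1c8∈{1}] r1c8 has the single candidate 1, so r1c8=1.
Step 14. [r2c5∈{6}] only 6 remains possible at r2c5. So r2c5=6.
Step 15. [r1c1∈{4}] r1c1's peers cover all but 4 ⇒ r1c1=4.
Step 16. [r2c6∈{7}] r2c6's peers cover all but 7. So r2c6=7.
Step 17. [r9c2∈{1}] only 1 remains possible at r9c2. So r9c2=1.
Step 18. [r1c7∈{7}] r1c7 is down to just 7, so r1c7=7.
Step 19. [r8c1∈{5}] r8c1's peers cover all but 5, so r8c1=5.
Step 20. [r3c4∈{3}] only 3 remains possible at r3c4 ⇒ r3c4=3.
Step 21. [r2c8∈{3}] r2c8's peers cover all but 3, so r2c8=3.
Step 22. [r1c3∈{8}] r1c3's peers cover all but 8, so r1c3=8.
Step 23. [r9c7∈{9}] nothing but 9 survives at r9c7 ⇒ r9c7=9.
Step 24. [r6c9∈{3}] r6c9's peers cover all but 3 ⇒ r6c9=3.
Step 25. [r5c5∈{8}] only 8 remains possible at r5c5. So r5c5=8.
Step 26. [r7c9∈{5}] r7c9 has the single candidate 5 ⇒ r7c9=5.
Step 27. [r7c2∈{7}] only 7 remains possible at r7c2. So r7c2=7.
Step 28. [r3c5∈{4}] only 4 remains possible at r3c5 ⇒ r3c5=4.
Step 29. [r8c2∈{6}] r8c2 has the single candidate 6. So r8c2=6.
Step 30. [r5c6∈{2}] r5c6 is down to just 2, so r5c6=2.
Step 31. [r9c3∈{3}] r9c3 is down to just 3. So r9c3=3.
Step 32. [r6c4∈{5}] nothing but 5 survives at r6c4 ⇒ r6c4=5.
Step 33. [r4c5∈{1}] r4c5 is down to just 1. So r4c5=1.
Step 34. [r3c7∈{5}] r3c7's peers cover all but 5 ⇒ r3c7=5.
Step 35. [r9c1∈{2}] r9c1's peers cover all but 2 ⇒ r9c1=2.

Answer: 4 3 8 9 2 5 7 1 6 / 1 9 5 8 6 7 2 3 4 / 7 2 6 3 4 1 5 9 8 / 9 4 7 6 1 3 8 5 2 / 3 5 1 7 8 2 6 4 9 / 6 8 2 5 9 4 1 7 3 / 8 7 9 1 3 6 4 2 5 / 5 6 4 2 7 9 3 8 1 / 2 1 3 4 5 8 9 6 7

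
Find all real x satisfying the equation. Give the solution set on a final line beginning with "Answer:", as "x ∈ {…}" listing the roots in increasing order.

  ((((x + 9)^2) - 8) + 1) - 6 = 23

Step 1. [((((x + 9)^2) - 8) + 1) - 6 = 23] add 6: x sits inside (… - 6), so sub: (((x + 9)^2) - 8) + 1 = 29.
Step 2. [(((x + 9)^2) - 8) + 1 = 29] peel the +1: subtract 1 from each side, so sub: ((x + 9)^2) - 8 = 28.
Step 3. [((x + 9)^2) - 8 = 28] add 8: x sits inside (… - 8) ⇒ sub: (x + 9)^2 = 36.
Step 4. [(x + 9)^2 = 36] 36 ≥ 0, LHS is (·)² — take ±√ ⇒ sqrt: x + 9 = 6 or -6.
Step 5. [x + 9 = 6 or -6] subtract 9: x sits inside (… + 9). So sub: x = -3 or -15.

Answer: x ∈ {-15, -3}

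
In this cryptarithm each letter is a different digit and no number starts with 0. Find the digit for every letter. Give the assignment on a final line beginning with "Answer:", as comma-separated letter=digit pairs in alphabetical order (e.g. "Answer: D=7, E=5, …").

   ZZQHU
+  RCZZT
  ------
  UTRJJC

Step 1. [col 1: U + T ≡ C (mod 10)] no forcing yet in column 1 (carry-in 0); C=3 is free and consistent — try it, so C=3.
Step 2. [col 1: U + T ≡ C (mod 10)] column 1 (U + T ≡ C (mod 10), carry-in 0) doesn't pin U yet; pick U=1 and continue ⇒ U=1.
Step 3. [col 1: U + T ≡ C (mod 10)] column 1: given U=1, C=3, carry-in 0, and digits 1,3 already taken and all letters distinct, U+T≡C (mod 10) forces T=2 ⇒ T=2.
Step 4. [col 2: H + Z ≡ J (mod 10)] several values work for H in column 2 (H + Z ≡ J (mod 10), carry-in 0); try H=6. So H=6.
Step 5. [col 2: H + Z ≡ J (mod 10)] no forcing yet in column 2 (carry-in 0); J=0 is free and consistent — try it ⇒ J=0.
Step 6. [col 2: H + Z ≡ J (mod 10)] column 2 reads H+Z+carry(0)=J with H=6, J=0; with digits 0,1,2,3,6 already taken and all letters distinct, the only value for Z is 4, so Z=4.
Step 7. [col 3: Q + Z ≡ J (mod 10)] from column 3 (Z=4, J=0, carry-in 1, digits 0,1,2,3,4,6 already taken and all letters distinct): Q must equal 5. So Q=5.
Step 8. [col 4: Z + C ≡ R (mod 10)] in column 4 we have Z+C≡R with carry-in 1; given Z=4, C=3 and digits 0,1,2,3,4,5,6 already taken and all letters distinct, that pins R to 8 ⇒ R=8.

Answer: C=3, H=6, J=0, Q=5, R=8, T=2, U=1, Z=4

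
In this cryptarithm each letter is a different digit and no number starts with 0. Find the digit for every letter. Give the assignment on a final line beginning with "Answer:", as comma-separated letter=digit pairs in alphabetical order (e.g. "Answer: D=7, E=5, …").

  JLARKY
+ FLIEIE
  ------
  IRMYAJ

Step 1. [col 1: Y + E ≡ J (mod 10)] no forcing yet in column 1 (carry-in 0); Y=7 is free and consistent — try it ⇒ Y=7.
Step 2. [col 1: Y + E ≡ J (mod 10)] column 1 (Y + E ≡ J (mod 10), carry-in 0) doesn't pin J yet; pick J=3 and continue, so J=3.
Step 3. [col 1: Y + E ≡ J (mod 10)] in column 1 we have Y+E≡J with carry-in 0; given Y=7, J=3 and digits 3,7 already taken and all letters distinct, that pins E to 6. So E=6.
Step 4. [col 2: K + I ≡ A (mod 10)] no forcing yet in column 2 (carry-in 1); A=1 is free and consistent — try it, so A=1.
Step 5. [col 2: K + I ≡ A (mod 10)] several values work for I in column 2 (K + I ≡ A (mod 10), carry-in 1); try I=8 ⇒ I=8.
Step 6. [col 2: K + I ≡ A (mod 10)] column 2 reads K+I+carry(1)=A with I=8, A=1; with digits 1,3,6,7,8 already taken and all letters distinct, the only value for K is 2 ⇒ K=2.
Step 7. [col 3: R + E ≡ Y (mod 10)] column 3: given E=6, Y=7, carry-in 1, and digits 1,2,3,6,7,8 already taken and all letters distinct, R+E≡Y (mod 10) forces R=0. So R=0.
Step 8. [col 4: A + I ≡ M (mod 10)] column 4 reads A+I+carry(0)=M with A=1, I=8; with digits 0,1,2,3,6,7,8 already taken and all letters distinct, the only value for M is 9, so M=9.
Step 9. [col 5: L + L ≡ R (mod 10)] column 5: given R=0, carry-in 0, and digits 0,1,2,3,6,7,8,9 already taken and all letters distinct, L+L≡R (mod 10) forces L=5, so L=5.
Step 10. [col 6: J + F ≡ I (mod 10)] column 6 reads J+F+carry(1)=I with J=3, I=8; with digits 0,1,2,3,5,6,7,8,9 already taken and all letters distinct, the only value for F is 4, so F=4.

Answer: A=1, E=6, F=4, I=8, J=3, K=2, L=5, M=9, R=0, Y=7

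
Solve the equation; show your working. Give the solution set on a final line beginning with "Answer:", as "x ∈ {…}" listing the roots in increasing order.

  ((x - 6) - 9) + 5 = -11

Step 1. [((x - 6) - 9) + 5 = -11] the outer +5 inverts by subtracting 5. So sub: (x - 6) - 9 = -16.
Step 2. [(x - 6) - 9 = -16] the outer -9 inverts by adding 9 ⇒ sub: x - 6 = -7.
Step 3. [x - 6 = -7] peel the -6: add 6 from each side ⇒ sub: x = -1.

Answer: x ∈ {-1}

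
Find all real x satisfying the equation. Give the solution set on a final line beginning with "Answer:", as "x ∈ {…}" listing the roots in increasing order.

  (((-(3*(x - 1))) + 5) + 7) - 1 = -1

Step 1. [(((-(3*(x - 1))) + 5) + 7) - 1 = -1] 1 comes off first (add 1) ⇒ sub: ((-(3*(x - 1))) + 5) + 7 = 0.
Step 2. [((-(3*(x - 1))) + 5) + 7 = 0] +7 is outermost — subtract 7 both sides. So sub: (-(3*(x - 1))) + 5 = -7.
Step 3. [(-(3*(x - 1))) + 5 = -7] 5 comes off first (subtract 5), so sub: -(3*(x - 1)) = -12.
Step 4. [-(3*(x - 1)) = -12] leading − — multiply by −1, so neg: 3*(x - 1) = 12.
Step 5. [3*(x - 1) = 12] divide by the outer 3 ⇒ div: x - 1 = 4.
Step 6. [x - 1 = 4] add 1: x sits inside (… - 1) ⇒ sub: x = 5.

Answer: x ∈ {5}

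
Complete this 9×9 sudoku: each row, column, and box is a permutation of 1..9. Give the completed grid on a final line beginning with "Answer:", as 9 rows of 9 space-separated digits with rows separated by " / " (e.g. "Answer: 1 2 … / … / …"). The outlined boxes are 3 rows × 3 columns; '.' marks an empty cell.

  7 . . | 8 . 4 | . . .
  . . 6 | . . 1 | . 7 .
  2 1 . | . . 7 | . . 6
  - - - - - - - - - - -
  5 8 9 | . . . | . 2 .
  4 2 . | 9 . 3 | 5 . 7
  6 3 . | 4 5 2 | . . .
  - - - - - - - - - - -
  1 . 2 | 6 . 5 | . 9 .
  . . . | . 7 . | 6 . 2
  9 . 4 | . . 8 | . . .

Step 1. [r8c8∈{1,3,4,5,8}] r8c8 is the only open cell in row 8 admitting 4, so r8c8=4.
Step 2. [r3c7∈{3,4,8,9}] r3c7 is the only open cell in row 3 admitting 4, so r3c7=4.
Step 3. [r1c5∈{2,3,6,9}] across row 1, 6 lands solely at r1c5 ⇒ r1c5=6.
Step 4. [r4c5∈{1}] r4c5's peers cover all but 1 ⇒ r4c5=1.
Step 5. [r4c7∈{3}] only 3 remains possible at r4c7 ⇒ r4c7=3.
Step 6. [r8c2∈{5}] r8c2's peers cover all but 5. So r8c2=5.
Step 7. [r1c2∈{9}] only 9 remains possible at r1c2, so r1c2=9.
Step 8. [r5c8∈{1,6,8}] row 5 places 6 nowhere but r5c8. So r5c8=6.
Step 9. [r1c7∈{1,2}] r1c7 is the only open cell in row 1 admitting 2, so r1c7=2.
Step 10. [r8c4∈{1,3}] across row 8, 1 lands solely at r8c4. So r8c4=1.
Step 11. [r3c5∈{3,9}] in row 3, 9 fits only at r3c5. So r3c5=9.
Step 12. [r7c2∈{7}] only 7 remains possible at r7c2, so r7c2=7.
Step 13. [r7c7∈{8}] only 8 remains possible at r7c7 ⇒ r7c7=8.
Step 14. [r7c9∈{3}] nothing but 3 survives at r7c9 ⇒ r7c9=3.
Step 15. [r2c7∈{9}] only 9 remains possible at r2c7 ⇒ r2c7=9.
Step 16. [r6c7∈{1}] r6c7's peers cover all but 1. So r6c7=1.
Step 17. [r6c8∈{8}] r6c8's peers cover all but 8. So r6c8=8.
Step 18. [r3c3∈{3,5,8}] across row 3, 8 lands solely at r3c3 ⇒ r3c3=8.
Step 19. [r2c1∈{3}] only 3 remains possible at r2c1 ⇒ r2c1=3.
Step 20. [r3c4∈{3,5}] in box 2, 3 fits only at r3c4. So r3c4=3.
Step 21. [r3c8∈{5}] only 5 remains possible at r3c8. So r3c8=5.
Step 22. [r9c8∈{1}] r9c8's peers cover all but 1. So r9c8=1.
Step 23. [r9c4∈{2}] nothing but 2 survives at r9c4, so r9c4=2.
Step 24. [r7c5∈{4}] r7c5's peers cover all but 4, so r7c5=4.
Step 25. [r8c3∈{3}] r8c3 is down to just 3 ⇒ r8c3=3.
Step 26. [r4c6∈{6}] r4c6 has the single candidate 6. So r4c6=6.
Step 27. [r2c5∈{2}] r2c5 is down to just 2 ⇒ r2c5=2.
Step 28. [r1c3∈{5}] r1c3's peers cover all but 5. So r1c3=5.
Step 29. [r6c3∈{7}] r6c3 is down to just 7, so r6c3=7.
Step 30. [r8c1∈{8}] r8c1's peers cover all but 8, so r8c1=8.
Step 31. [r5c3∈{1}] r5c3's peers cover all but 1. So r5c3=1.
Step 32. [r4c9∈{4}] only 4 remains possible at r4c9. So r4c9=4.
Step 33. [r5c5∈{8}] only 8 remains possible at r5c5, so r5c5=8.
Step 34. [r6c9∈{9}] nothing but 9 survives at r6c9. So r6c9=9.
Step 35. [r9c7∈{7}] r9c7's peers cover all but 7, so r9c7=7.
Step 36. [r9c5∈{3}] nothing but 3 survives at r9c5, so r9c5=3.
Step 37. [r1c8∈{3}] r1c8 has the single candidate 3. So r1c8=3.
Step 38. [r2c4∈{5}] nothing but 5 survives at r2c4 ⇒ r2c4=5.
Step 39. [r9c2∈{6}] only 6 remains possible at r9c2 ⇒ r9c2=6.
Step 40. [r1c9∈{1}] r1c9's peers cover all but 1 ⇒ r1c9=1.
Step 41. [r2c2∈{4}] r2c2's peers cover all but 4 ⇒ r2c2=4.
Step 42. [r9c9∈{5}] only 5 remains possible at r9c9. So r9c9=5.
Step 43. [r2c9∈{8}] r2c9 has the single candidate 8 ⇒ r2c9=8.
Step 44. [r4c4∈{7}] nothing but 7 survives at r4c4. So r4c4=7.
Step 45. [r8c6∈{9}] r8c6 is down to just 9 ⇒ r8c6=9.

Answer: 7 9 5 8 6 4 2 3 1 / 3 4 6 5 2 1 9 7 8 / 2 1 8 3 9 7 4 5 6 / 5 8 9 7 1 6 3 2 4 / 4 2 1 9 8 3 5 6 7 / 6 3 7 4 5 2 1 8 9 / 1 7 2 6 4 5 8 9 3 / 8 5 3 1 7 9 6 4 2 / 9 6 4 2 3 8 7 1 5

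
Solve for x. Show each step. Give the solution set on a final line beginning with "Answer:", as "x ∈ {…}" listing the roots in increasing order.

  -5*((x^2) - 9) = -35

Step 1. [-5*((x^2) - 9) = -35] -5 out front; divide by -5. So div: (x^2) - 9 = 7.
Step 2. [(x^2) - 9 = 7] add 9: x sits inside (… - 9) ⇒ sub: x^2 = 16.
Step 3. [x^2 = 16] √ both sides: 16 ≥ 0 gives two branches ⇒ sqrt: x = 4 or -4.

Answer: x ∈ {-4, 4}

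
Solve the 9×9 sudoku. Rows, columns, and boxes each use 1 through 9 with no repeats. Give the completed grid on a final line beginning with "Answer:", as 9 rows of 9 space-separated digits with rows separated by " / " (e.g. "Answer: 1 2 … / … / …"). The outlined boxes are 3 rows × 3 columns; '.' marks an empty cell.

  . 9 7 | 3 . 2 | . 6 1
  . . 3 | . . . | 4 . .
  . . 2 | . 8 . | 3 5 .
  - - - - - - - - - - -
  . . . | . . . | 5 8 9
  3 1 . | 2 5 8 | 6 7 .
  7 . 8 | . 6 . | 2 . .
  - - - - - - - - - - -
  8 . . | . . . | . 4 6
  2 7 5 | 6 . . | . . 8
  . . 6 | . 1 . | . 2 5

Step 1. [r4c3∈{4}] r4c3 is down to just 4, so r4c3=4.
Step 2. [r9c1∈{4,9}] across col 1, 9 lands solely at r9c1, so r9c1=9.
Step 3. [r8c8∈{1,3,9}] r8c8 is the only open cell in box 9 admitting 3. So r8c8=3.
Step 4. [r1c5∈{4}] r1c5 has the single candidate 4, so r1c5=4.
Step 5. [r8c5∈{9}] r8c5's peers cover all but 9, so r8c5=9.
Step 6. [r2c5∈{7}] r2c5's peers cover all but 7 ⇒ r2c5=7.
Step 7. [r9c2∈{3,4}] across box 7, 4 lands solely at r9c2 ⇒ r9c2=4.
Step 8. [r3c2∈{6}] nothing but 6 survives at r3c2 ⇒ r3c2=6.
Step 9. [r9c6∈{3,7}] 3 has one home in row 9: r9c6. So r9c6=3.
Step 10. [r6c4∈{1,4,9}] 4 has one home in col 4: r6c4. So r6c4=4.
Step 11. [r2c6∈{1,5,6,9}] row 2 places 6 nowhere but r2c6. So r2c6=6.
Step 12. [r2c4∈{1,5,9}] box 2 places 5 nowhere but r2c4 ⇒ r2c4=5.
Step 13. [r7c4∈{7}] only 7 remains possible at r7c4. So r7c4=7.
Step 14. [r4c4∈{1}] r4c4's peers cover all but 1. So r4c4=1.
Step 15. [r3c6∈{1,9}] in col 6, 1 fits only at r3c6, so r3c6=1.
Step 16. [r7c7∈{1,9}] 9 has one home in row 7: r7c7. So r7c7=9.
Step 17. [r2c8∈{9}] r2c8's peers cover all but 9. So r2c8=9.
Step 18. [r4c2∈{2}] r4c2 has the single candidate 2. So r4c2=2.
Step 19. [r6c9∈{3}] nothing but 3 survives at r6c9. So r6c9=3.
Step 20. [r3c9∈{7}] r3c9 is down to just 7 ⇒ r3c9=7.
Step 21. [r9c7∈{7}] r9c7's peers cover all but 7. So r9c7=7.
Step 22. [r9c4∈{8}] r9c4's peers cover all but 8. So r9c4=8.
Step 23. [r8c6∈{4}] r8c6 has the single candidate 4. So r8c6=4.
Step 24. [r3c4∈{9}] r3c4 is down to just 9, so r3c4=9.
Step 25. [r7c3∈{1}] r7c3 is down to just 1. So r7c3=1.
Step 26. [r6c2∈{5}] nothing but 5 survives at r6c2, so r6c2=5.
Step 27. [r7c5∈{2}] r7c5's peers cover all but 2, so r7c5=2.
Step 28. [r6c8∈{1}] r6c8's peers cover all but 1. So r6c8=1.
Step 29. [r1c1∈{5}] nothing but 5 survives at r1c1. So r1c1=5.
Step 30. [r2c2∈{8}] r2c2 has the single candidate 8, so r2c2=8.
Step 31. [r4c6∈{7}] r4c6's peers cover all but 7, so r4c6=7.
Step 32. [r5c9∈{4}] nothing but 4 survives at r5c9 ⇒ r5c9=4.
Step 33. [r2c9∈{2}] r2c9 is down to just 2, so r2c9=2.
Step 34. [r7c2∈{3}] r7c2 is down to just 3, so r7c2=3.
Step 35. [r5c3∈{9}] nothing but 9 survives at r5c3 ⇒ r5c3=9.
Step 36. [r8c7∈{1}] nothing but 1 survives at r8c7. So r8c7=1.
Step 37. [r4c5∈{3}] only 3 remains possible at r4c5. So r4c5=3.
Step 38. [r2c1∈{1}] r2c1 has the single candidate 1, so r2c1=1.
Step 39. [r3c1∈{4}] r3c1 has the single candidate 4 ⇒ r3c1=4.
Step 40. [r7c6∈{5}] r7c6's peers cover all but 5 ⇒ r7c6=5.
Step 41. [r6c6∈{9}] r6c6 has the single candidate 9, so r6c6=9.
Step 42. [r4c1∈{6}] r4c1 is down to just 6, so r4c1=6.
Step 43. [r1c7∈{8}] nothing but 8 survives at r1c7. So r1c7=8.

Answer: 5 9 7 3 4 2 8 6 1 / 1 8 3 5 7 6 4 9 2 / 4 6 2 9 8 1 3 5 7 / 6 2 4 1 3 7 5 8 9 / 3 1 9 2 5 8 6 7 4 / 7 5 8 4 6 9 2 1 3 / 8 3 1 7 2 5 9 4 6 / 2 7 5 6 9 4 1 3 8 / 9 4 6 8 1 3 7 2 5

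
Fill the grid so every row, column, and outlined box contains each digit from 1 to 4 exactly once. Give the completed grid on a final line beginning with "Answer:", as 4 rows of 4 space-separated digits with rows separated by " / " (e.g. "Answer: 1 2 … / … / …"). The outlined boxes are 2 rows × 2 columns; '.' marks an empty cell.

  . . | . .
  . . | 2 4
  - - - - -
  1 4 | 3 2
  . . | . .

Step 1. [r2c1∈{3}] only 3 remains possible at r2c1, so r2c1=3.
Step 2. [r1c3∈{1}] r1c3 is down to just 1, so r1c3=1.
Step 3. [r4c1∈{2}] r4c1's peers cover all but 2, so r4c1=2.
Step 4. [r4c2∈{3}] r4c2 is down to just 3 ⇒ r4c2=3.
Step 5. [r1c1∈{4}] r1c1's peers cover all but 4, so r1c1=4.
Step 6. [r2c2∈{1}] r2c2's peers cover all but 1. So r2c2=1.
Step 7. [r1c2∈{2}] nothing but 2 survives at r1c2. So r1c2=2.
Step 8. [r4c3∈{4}] nothing but 4 survives at r4c3, so r4c3=4.
Step 9. [r4c4∈{1}] r4c4 is down to just 1, so r4c4=1.
Step 10. [r1c4∈{3}] r1c4 is down to just 3 ⇒ r1c4=3.

Answer: 4 2 1 3 / 3 1 2 4 / 1 4 3 2 / 2 3 4 1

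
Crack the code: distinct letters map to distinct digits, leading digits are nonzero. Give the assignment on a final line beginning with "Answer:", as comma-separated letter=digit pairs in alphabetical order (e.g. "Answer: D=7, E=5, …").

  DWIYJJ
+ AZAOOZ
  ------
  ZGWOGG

Step 1. [col 1: J + Z ≡ G (mod 10)] no forcing yet in column 1 (carry-in 0); Z=8 is free and consistent — try it. So Z=8.
Step 2. [col 1: J + Z ≡ G (mod 10)] J=2 is one option consistent with column 1 (J + Z ≡ G (mod 10), carry-in 0) — take it ⇒ J=2.
Step 3. [col 1: J + Z ≡ G (mod 10)] in column 1 we have J+Z≡G with carry-in 0; given J=2, Z=8 and digits 2,8 already taken and all letters distinct, that pins G to 0, so G=0.
Step 4. [col 2: J + O ≡ G (mod 10)] column 2: given J=2, G=0, carry-in 1, and digits 0,2,8 already taken and all letters distinct, J+O≡G (mod 10) forces O=7, so O=7.
Step 5. [col 3: Y + O ≡ O (mod 10)] from column 3 (O=7, carry-in 1, digits 0,2,7,8 already taken and all letters distinct): Y must equal 9, so Y=9.
Step 6. [col 4: I + A ≡ W (mod 10)] several values work for W in column 4 (I + A ≡ W (mod 10), carry-in 1); try W=1 ⇒ W=1.
Step 7. [col 4: I + A ≡ W (mod 10)] no forcing yet in column 4 (carry-in 1); A=4 is free and consistent — try it ⇒ A=4.
Step 8. [col 4: I + A ≡ W (mod 10)] column 4: given A=4, W=1, carry-in 1, and digits 0,1,2,4,7,8,9 already taken and all letters distinct, I+A≡W (mod 10) forces I=6 ⇒ I=6.
Step 9. [col 6: D + A ≡ Z (mod 10)] column 6 reads D+A+carry(1)=Z with A=4, Z=8; with digits 0,1,2,4,6,7,8,9 already taken and all letters distinct, the only value for D is 3 ⇒ D=3.

Answer: A=4, D=3, G=0, I=6, J=2, O=7, W=1, Y=9, Z=8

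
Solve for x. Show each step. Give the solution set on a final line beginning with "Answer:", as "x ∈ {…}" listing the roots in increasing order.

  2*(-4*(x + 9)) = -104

Step 1. [2*(-4*(x + 9)) = -104] divide by the outer 2, so div: -4*(x + 9) = -52.
Step 2. [-4*(x + 9) = -52] leading coefficient -4: divide by -4 ⇒ div: x + 9 = 13.
Step 3. [x + 9 = 13] peel the +9: subtract 9 from each side ⇒ sub: x = 4.

Answer: x ∈ {4}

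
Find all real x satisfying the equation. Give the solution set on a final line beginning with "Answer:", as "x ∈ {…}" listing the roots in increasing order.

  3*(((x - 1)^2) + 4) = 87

Step 1. [3*(((x - 1)^2) + 4) = 87] leading coefficient 3: divide by 3, so div: ((x - 1)^2) + 4 = 29.
Step 2. [((x - 1)^2) + 4 = 29] the outer +4 inverts by subtracting 4, so sub: (x - 1)^2 = 25.
Step 3. [(x - 1)^2 = 25] √ both sides: 25 ≥ 0 gives two branches. So sqrt: x - 1 = 5 or -5.
Step 4. [x - 1 = 5 or -5] 1 comes off first (add 1). So sub: x = 6 or -4.

Answer: x ∈ {-4, 6}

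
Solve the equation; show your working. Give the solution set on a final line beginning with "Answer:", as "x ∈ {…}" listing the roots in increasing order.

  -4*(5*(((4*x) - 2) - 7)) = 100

Step 1. [-4*(5*(((4*x) - 2) - 7)) = 100] divide by the outer -4, so div: 5*(((4*x) - 2) - 7) = -25.
Step 2. [5*(((4*x) - 2) - 7) = -25] LHS = 5·(…); ÷5 both sides. So div: ((4*x) - 2) - 7 = -5.
Step 3. [((4*x) - 2) - 7 = -5] peel the -7: add 7 from each side, so sub: (4*x) - 2 = 2.
Step 4. [(4*x) - 2 = 2] peel the -2: add 2 from each side. So sub: 4*x = 4.
Step 5. [4*x = 4] divide by the outer 4. So div: x = 1.

Answer: x ∈ {1}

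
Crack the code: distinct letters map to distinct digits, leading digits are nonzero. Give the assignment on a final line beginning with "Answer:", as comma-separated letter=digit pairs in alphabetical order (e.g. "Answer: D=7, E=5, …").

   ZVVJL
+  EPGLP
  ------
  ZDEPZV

Step 1. [col 1: L + P ≡ V (mod 10)] V=6 is one option consistent with column 1 (L + P ≡ V (mod 10), carry-in 0) — take it. So V=6.
Step 2. [col 1: L + P ≡ V (mod 10)] no forcing yet in column 1 (carry-in 0); P=2 is free and consistent — try it, so P=2.
Step 3. [col 1: L + P ≡ V (mod 10)] from column 1 (P=2, V=6, carry-in 0, digits 2,6 already taken and all letters distinct): L must equal 4 ⇒ L=4.
Step 4. [col 2: J + L ≡ Z (mod 10)] several values work for J in column 2 (J + L ≡ Z (mod 10), carry-in 0); try J=7. So J=7.
Step 5. [col 2: J + L ≡ Z (mod 10)] column 2: given J=7, L=4, carry-in 0, and digits 2,4,6,7 already taken and all letters distinct, J+L≡Z (mod 10) forces Z=1, so Z=1.
Step 6. [col 3: V + G ≡ P (mod 10)] column 3: given V=6, P=2, carry-in 1, and digits 1,2,4,6,7 already taken and all letters distinct, V+G≡P (mod 10) forces G=5, so G=5.
Step 7. [col 4: V + P ≡ E (mod 10)] in column 4 we have V+P≡E with carry-in 1; given V=6, P=2 and digits 1,2,4,5,6,7 already taken and all letters distinct, that pins E to 9 ⇒ E=9.
Step 8. [col 5: Z + E ≡ D (mod 10)] in column 5 we have Z+E≡D with carry-in 0; given Z=1, E=9 and digits 1,2,4,5,6,7,9 already taken and all letters distinct, that pins D to 0, so D=0.

Answer: D=0, E=9, G=5, J=7, L=4, P=2, V=6, Z=1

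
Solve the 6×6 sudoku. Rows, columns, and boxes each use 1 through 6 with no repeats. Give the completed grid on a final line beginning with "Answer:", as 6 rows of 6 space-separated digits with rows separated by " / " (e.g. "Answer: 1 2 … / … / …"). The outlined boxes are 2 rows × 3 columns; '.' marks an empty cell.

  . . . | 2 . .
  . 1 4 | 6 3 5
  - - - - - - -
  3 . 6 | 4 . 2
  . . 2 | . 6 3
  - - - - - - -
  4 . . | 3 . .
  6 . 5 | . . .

Step 1. [r3c5∈{1,5}] in row 3, 1 fits only at r3c5 ⇒ r3c5=1.
Step 2. [r3c2∈{5}] nothing but 5 survives at r3c2. So r3c2=5.
Step 3. [r1c6∈{1,4}] row 1 places 1 nowhere but r1c6, so r1c6=1.
Step 4. [r5c2∈{2}] r5c2 is down to just 2. So r5c2=2.
Step 5. [r6c2∈{3}] only 3 remains possible at r6c2 ⇒ r6c2=3.
Step 6. [r6c5∈{2,4}] r6c5 is the only open cell in row 6 admitting 2 ⇒ r6c5=2.
Step 7. [r4c1∈{1}] nothing but 1 survives at r4c1 ⇒ r4c1=1.
Step 8. [r1c1∈{5}] r1c1 is down to just 5. So r1c1=5.
Step 9. [r5c5∈{5}] only 5 remains possible at r5c5. So r5c5=5.
Step 10. [r5c3∈{1}] only 1 remains possible at r5c3. So r5c3=1.
Step 11. [r2c1∈{2}] r2c1 has the single candidate 2 ⇒ r2c1=2.
Step 12. [r1c2∈{6}] r1c2's peers cover all but 6 ⇒ r1c2=6.
Step 13. [r4c4∈{5}] r4c4's peers cover all but 5 ⇒ r4c4=5.
Step 14. [r4c2∈{4}] r4c2's peers cover all but 4 ⇒ r4c2=4.
Step 15. [r6c6∈{4}] nothing but 4 survives at r6c6 ⇒ r6c6=4.
Step 16. [r1c3∈{3}] r1c3's peers cover all but 3, so r1c3=3.
Step 17. [r1c5∈{4}] r1c5's peers cover all but 4. So r1c5=4.
Step 18. [r5c6∈{6}] r5c6 is down to just 6, so r5c6=6.
Step 19. [r6c4∈{1}] r6c4 has the single candidate 1 ⇒ r6c4=1.

Answer: 5 6 3 2 4 1 / 2 1 4 6 3 5 / 3 5 6 4 1 2 / 1 4 2 5 6 3 / 4 2 1 3 5 6 / 6 3 5 1 2 4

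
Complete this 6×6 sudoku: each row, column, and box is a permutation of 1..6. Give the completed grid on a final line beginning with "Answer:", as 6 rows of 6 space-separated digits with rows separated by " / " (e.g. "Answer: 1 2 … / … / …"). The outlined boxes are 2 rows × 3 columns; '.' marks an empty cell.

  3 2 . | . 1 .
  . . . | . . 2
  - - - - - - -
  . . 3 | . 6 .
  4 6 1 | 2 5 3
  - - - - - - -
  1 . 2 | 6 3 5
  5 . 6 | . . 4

Step 1. [r2c5∈{4}] nothing but 4 survives at r2c5. So r2c5=4.
Step 2. [r2c3∈{5}] r2c3 is down to just 5. So r2c3=5.
Step 3. [r3c6∈{1}] nothing but 1 survives at r3c6 ⇒ r3c6=1.
Step 4. [r6c5∈{2}] r6c5 is down to just 2, so r6c5=2.
Step 5. [r3c2∈{5}] only 5 remains possible at r3c2 ⇒ r3c2=5.
Step 6. [r1c4∈{5}] r1c4 is down to just 5. So r1c4=5.
Step 7. [r1c6∈{6}] nothing but 6 survives at r1c6, so r1c6=6.
Step 8. [r2c1∈{6}] only 6 remains possible at r2c1 ⇒ r2c1=6.
Step 9. [r2c2∈{1}] r2c2's peers cover all but 1. So r2c2=1.
Step 10. [r5c2∈{4}] r5c2 is down to just 4 ⇒ r5c2=4.
Step 11. [r2c4∈{3}] only 3 remains possible at r2c4, so r2c4=3.
Step 12. [r3c1∈{2}] only 2 remains possible at r3c1 ⇒ r3c1=2.
Step 13. [r1c3∈{4}] r1c3 is down to just 4. So r1c3=4.
Step 14. [r6c2∈{3}] only 3 remains possible at r6c2, so r6c2=3.
Step 15. [r3c4∈{4}] r3c4's peers cover all but 4, so r3c4=4.
Step 16. [r6c4∈{1}] r6c4 has the single candidate 1. So r6c4=1.

Answer: 3 2 4 5 1 6 / 6 1 5 3 4 2 / 2 5 3 4 6 1 / 4 6 1 2 5 3 / 1 4 2 6 3 5 / 5 3 6 1 2 4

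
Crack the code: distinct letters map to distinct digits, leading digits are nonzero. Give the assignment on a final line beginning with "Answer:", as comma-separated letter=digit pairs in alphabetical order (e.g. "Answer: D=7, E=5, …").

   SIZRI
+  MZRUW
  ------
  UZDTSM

Step 1. [col 1: I + W ≡ M (mod 10)] no forcing yet in column 1 (carry-in 0); M=8 is free and consistent — try it. So M=8.
Step 2. [col 1: I + W ≡ M (mod 10)] I=6 is one option consistent with column 1 (I + W ≡ M (mod 10), carry-in 0) — take it ⇒ I=6.
Step 3. [U] U is the leading digit of a 6-digit sum of two 5-digit numbers; the final carry is exactly 1 ⇒ U=1.
Step 4. [col 1: I + W ≡ M (mod 10)] column 1: given I=6, M=8, carry-in 0, and digits 1,6,8 already taken and all letters distinct, I+W≡M (mod 10) forces W=2 ⇒ W=2.
Step 5. [col 2: R + U ≡ S (mod 10)] no forcing yet in column 2 (carry-in 0); S=5 is free and consistent — try it ⇒ S=5.
Step 6. [col 2: R + U ≡ S (mod 10)] from column 2 (U=1, S=5, carry-in 0, digits 1,2,5,6,8 already taken and all letters distinct): R must equal 4. So R=4.
Step 7. [col 3: Z + R ≡ T (mod 10)] Z=3 is one option consistent with column 3 (Z + R ≡ T (mod 10), carry-in 0) — take it. So Z=3.
Step 8. [col 3: Z + R ≡ T (mod 10)] column 3: given Z=3, R=4, carry-in 0, and digits 1,2,3,4,5,6,8 already taken and all letters distinct, Z+R≡T (mod 10) forces T=7, so T=7.
Step 9. [col 4: I + Z ≡ D (mod 10)] in column 4 we have I+Z≡D with carry-in 0; given I=6, Z=3 and digits 1,2,3,4,5,6,7,8 already taken and all letters distinct, that pins D to 9 ⇒ D=9.

Answer: D=9, I=6, M=8, R=4, S=5, T=7, U=1, W=2, Z=3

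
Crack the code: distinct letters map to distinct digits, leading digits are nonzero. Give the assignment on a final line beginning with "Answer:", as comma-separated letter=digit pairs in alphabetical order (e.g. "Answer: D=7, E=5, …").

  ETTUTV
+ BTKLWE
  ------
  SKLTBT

Step 1. [col 1: V + E ≡ T (mod 10)] T=5 is one option consistent with column 1 (V + E ≡ T (mod 10), carry-in 0) — take it. So T=5.
Step 2. [col 1: V + E ≡ T (mod 10)] column 1 (V + E ≡ T (mod 10), carry-in 0) doesn't pin E yet; pick E=2 and continue. So E=2.
Step 3. [col 1: V + E ≡ T (mod 10)] from column 1 (E=2, T=5, carry-in 0, digits 2,5 already taken and all letters distinct): V must equal 3. So V=3.
Step 4. [col 2: T + W ≡ B (mod 10)] column 2 (T + W ≡ B (mod 10), carry-in 0) doesn't pin W yet; pick W=9 and continue. So W=9.
Step 5. [col 2: T + W ≡ B (mod 10)] column 2 reads T+W+carry(0)=B with T=5, W=9; with digits 2,3,5,9 already taken and all letters distinct, the only value for B is 4, so B=4.
Step 6. [col 3: U + L ≡ T (mod 10)] L=6 is one option consistent with column 3 (U + L ≡ T (mod 10), carry-in 1) — take it ⇒ L=6.
Step 7. [col 3: U + L ≡ T (mod 10)] from column 3 (L=6, T=5, carry-in 1, digits 2,3,4,5,6,9 already taken and all letters distinct): U must equal 8. So U=8.
Step 8. [col 4: T + K ≡ L (mod 10)] in column 4 we have T+K≡L with carry-in 1; given T=5, L=6 and digits 2,3,4,5,6,8,9 already taken and all letters distinct, that pins K to 0 ⇒ K=0.
Step 9. [col 6: E + B ≡ S (mod 10)] column 6: given E=2, B=4, carry-in 1, and digits 0,2,3,4,5,6,8,9 already taken and all letters distinct, E+B≡S (mod 10) forces S=7. So S=7.

Answer: B=4, E=2, K=0, L=6, S=7, T=5, U=8, V=3, W=9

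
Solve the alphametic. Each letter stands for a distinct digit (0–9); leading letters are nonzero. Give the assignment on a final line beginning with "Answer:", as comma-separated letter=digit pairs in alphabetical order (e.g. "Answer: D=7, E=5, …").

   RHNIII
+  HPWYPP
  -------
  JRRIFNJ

Step 1. [col 1: I + P ≡ J (mod 10)] column 1 (I + P ≡ J (mod 10), carry-in 0) doesn't pin J yet; pick J=1 and continue ⇒ J=1.
Step 2. [col 1: I + P ≡ J (mod 10)] column 1 (I + P ≡ J (mod 10), carry-in 0) doesn't pin I yet; pick I=7 and continue. So I=7.
Step 3. [col 1: I + P ≡ J (mod 10)] column 1: given I=7, J=1, carry-in 0, and digits 1,7 already taken and all letters distinct, I+P≡J (mod 10) forces P=4 ⇒ P=4.
Step 4. [col 2: I + P ≡ N (mod 10)] in column 2 we have I+P≡N with carry-in 1; given I=7, P=4 and digits 1,4,7 already taken and all letters distinct, that pins N to 2, so N=2.
Step 5. [col 3: I + Y ≡ F (mod 10)] column 3 (I + Y ≡ F (mod 10), carry-in 1) doesn't pin Y yet; pick Y=0 and continue. So Y=0.
Step 6. [col 3: I + Y ≡ F (mod 10)] column 3: given I=7, Y=0, carry-in 1, and digits 0,1,2,4,7 already taken and all letters distinct, I+Y≡F (mod 10) forces F=8, so F=8.
Step 7. [col 4: N + W ≡ I (mod 10)] from column 4 (N=2, I=7, carry-in 0, digits 0,1,2,4,7,8 already taken and all letters distinct): W must equal 5 ⇒ W=5.
Step 8. [col 5: H + P ≡ R (mod 10)] column 5 reads H+P+carry(0)=R with P=4; with digits 0,1,2,4,5,7,8 already taken and all letters distinct, the only value for R is 3, so R=3.
Step 9. [col 5: H + P ≡ R (mod 10)] column 5 reads H+P+carry(0)=R with P=4, R=3; with digits 0,1,2,3,4,5,7,8 already taken and all letters distinct, the only value for H is 9. So H=9.

Answer: F=8, H=9, I=7, J=1, N=2, P=4, R=3, W=5, Y=0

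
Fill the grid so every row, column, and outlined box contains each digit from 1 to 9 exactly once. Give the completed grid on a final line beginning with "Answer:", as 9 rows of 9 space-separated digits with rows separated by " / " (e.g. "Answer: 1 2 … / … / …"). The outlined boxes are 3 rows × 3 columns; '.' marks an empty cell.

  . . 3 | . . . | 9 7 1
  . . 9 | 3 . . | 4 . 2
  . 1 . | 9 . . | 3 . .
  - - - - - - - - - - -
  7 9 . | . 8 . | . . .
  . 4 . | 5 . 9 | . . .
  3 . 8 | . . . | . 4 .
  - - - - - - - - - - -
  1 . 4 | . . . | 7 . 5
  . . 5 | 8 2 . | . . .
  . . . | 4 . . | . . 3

Step 1. [r4c9∈{6}] r4c9's peers cover all but 6 ⇒ r4c9=6.
Step 2. [r7c4∈{6}] r7c4 is down to just 6, so r7c4=6.
Step 3. [r1c4∈{2}] r1c4 is down to just 2, so r1c4=2.
Step 4. [r4c4∈{1}] r4c4 has the single candidate 1. So r4c4=1.
Step 5. [r4c3∈{2}] r4c3's peers cover all but 2. So r4c3=2.
Step 6. [r5c1∈{6}] only 6 remains possible at r5c1 ⇒ r5c1=6.
Step 7. [r6c7∈{1,2,5}] in row 6, 1 fits only at r6c7 ⇒ r6c7=1.
Step 8. [r3c9∈{8}] r3c9's peers cover all but 8 ⇒ r3c9=8.
Step 9. [r7c6∈{3}] r7c6 is down to just 3. So r7c6=3.
Step 10. [r6c4∈{7}] r6c4 has the single candidate 7 ⇒ r6c4=7.
Step 11. [r6c5∈{6}] r6c5's peers cover all but 6. So r6c5=6.
Step 12. [r8c7∈{6}] r8c7's peers cover all but 6 ⇒ r8c7=6.
Step 13. [r8c1∈{9}] r8c1 is down to just 9, so r8c1=9.
Step 14. [r3c1∈{2,4,5}] row 3 places 2 nowhere but r3c1 ⇒ r3c1=2.
Step 15. [r9c1∈{8}] r9c1's peers cover all but 8, so r9c1=8.
Step 16. [r2c1∈{5}] r2c1 is down to just 5. So r2c1=5.
Step 17. [r3c8∈{5,6}] box 3 places 5 nowhere but r3c8. So r3c8=5.
Step 18. [r9c7∈{2}] only 2 remains possible at r9c7 ⇒ r9c7=2.
Step 19. [r7c5∈{9}] r7c5's peers cover all but 9 ⇒ r7c5=9.
Step 20. [r5c8∈{2,3,8}] across row 5, 2 lands solely at r5c8. So r5c8=2.
Step 21. [r2c8∈{6}] r2c8's peers cover all but 6, so r2c8=6.
Step 22. [r4c6∈{4}] nothing but 4 survives at r4c6, so r4c6=4.
Step 23. [r8c8∈{1}] nothing but 1 survives at r8c8, so r8c8=1.
Step 24. [r8c6∈{7}] only 7 remains possible at r8c6. So r8c6=7.
Step 25. [r3c6∈{6}] nothing but 6 survives at r3c6, so r3c6=6.
Step 26. [r3c3∈{7}] only 7 remains possible at r3c3. So r3c3=7.
Step 27. [r1c2∈{6,8}] in row 1, 6 fits only at r1c2. So r1c2=6.
Step 28. [r1c6∈{5,8}] row 1 places 8 nowhere but r1c6 ⇒ r1c6=8.
Step 29. [r1c5∈{4,5}] 5 has one home in row 1: r1c5. So r1c5=5.
Step 30. [r2c6∈{1}] r2c6 has the single candidate 1, so r2c6=1.
Step 31. [r8c2∈{3}] nothing but 3 survives at r8c2, so r8c2=3.
Step 32. [r6c9∈{9}] r6c9 has the single candidate 9. So r6c9=9.
Step 33. [r9c3∈{6}] r9c3 is down to just 6. So r9c3=6.
Step 34. [r9c5∈{1}] r9c5's peers cover all but 1. So r9c5=1.
Step 35. [r6c6∈{2}] r6c6 is down to just 2, so r6c6=2.
Step 36. [r4c7∈{5}] r4c7 has the single candidate 5, so r4c7=5.
Step 37. [r9c6∈{5}] nothing but 5 survives at r9c6 ⇒ r9c6=5.
Step 38. [r5c3∈{1}] r5c3 has the single candidate 1. So r5c3=1.
Step 39. [r5c5∈{3}] r5c5's peers cover all but 3, so r5c5=3.
Step 40. [r9c8∈{9}] nothing but 9 survives at r9c8. So r9c8=9.
Step 41. [r3c5∈{4}] r3c5's peers cover all but 4, so r3c5=4.
Step 42. [r8c9∈{4}] nothing but 4 survives at r8c9, so r8c9=4.
Step 43. [r5c7∈{8}] r5c7's peers cover all but 8, so r5c7=8.
Step 44. [r7c8∈{8}] r7c8's peers cover all but 8, so r7c8=8.
Step 45. [r7c2∈{2}] nothing but 2 survives at r7c2, so r7c2=2.
Step 46. [r9c2∈{7}] r9c2 is down to just 7. So r9c2=7.
Step 47. [r5c9∈{7}] r5c9 has the single candidate 7 ⇒ r5c9=7.
Step 48. [r4c8∈{3}] r4c8's peers cover all but 3, so r4c8=3.
Step 49. [r2c2∈{8}] r2c2 is down to just 8, so r2c2=8.
Step 50. [r6c2∈{5}] r6c2 has the single candidate 5, so r6c2=5.
Step 51. [r2c5∈{7}] only 7 remains possible at r2c5 ⇒ r2c5=7.
Step 52. [r1c1∈{4}] r1c1's peers cover all but 4 ⇒ r1c1=4.

Answer: 4 6 3 2 5 8 9 7 1 / 5 8 9 3 7 1 4 6 2 / 2 1 7 9 4 6 3 5 8 / 7 9 2 1 8 4 5 3 6 / 6 4 1 5 3 9 8 2 7 / 3 5 8 7 6 2 1 4 9 / 1 2 4 6 9 3 7 8 5 / 9 3 5 8 2 7 6 1 4 / 8 7 6 4 1 5 2 9 3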